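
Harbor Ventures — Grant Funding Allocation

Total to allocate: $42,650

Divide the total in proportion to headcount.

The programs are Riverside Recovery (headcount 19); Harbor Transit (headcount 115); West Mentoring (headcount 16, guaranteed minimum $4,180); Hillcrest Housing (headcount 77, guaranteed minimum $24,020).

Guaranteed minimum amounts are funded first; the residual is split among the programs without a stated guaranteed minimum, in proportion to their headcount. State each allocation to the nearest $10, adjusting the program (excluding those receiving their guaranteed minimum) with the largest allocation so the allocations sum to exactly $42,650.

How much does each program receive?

Guaranteed amounts: West Mentoring $4,180; Hillcrest Housing $24,020. Remaining pool $14,450.
Remaining pool split over remaining headcount 134: Riverside Recovery 2,048.88 → $2,050; Harbor Transit 12,401.12 → $12,400.

Riverside Recovery: $2,050; Harbor Transit: $12,400; West Mentoring: $4,180; Hillcrest Housing: $24,020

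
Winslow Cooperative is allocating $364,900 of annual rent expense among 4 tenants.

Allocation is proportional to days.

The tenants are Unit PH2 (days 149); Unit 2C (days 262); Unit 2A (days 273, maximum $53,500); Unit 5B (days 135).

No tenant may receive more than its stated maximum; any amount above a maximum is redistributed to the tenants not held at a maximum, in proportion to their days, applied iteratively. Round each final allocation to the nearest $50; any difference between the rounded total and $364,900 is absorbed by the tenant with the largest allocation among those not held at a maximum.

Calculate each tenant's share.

Unit PH2: $85,000 · Unit 2C: $149,400 · Unit 2A: $53,500 · Unit 5B: $77,000

Combined days = 819.
Proportional shares (ignoring caps): Unit PH2 66,385.96; Unit 2C 116,732.36; Unit 2A 121,633.33; Unit 5B 60,148.35.
Cap binds for Unit 2A ($53,500); residual $311,400 reallocated over remaining days 546.
Redistributed shares: Unit PH2 84,979.12 → $85,000; Unit 2C 149,426.37 → $149,450; Unit 5B 76,994.51 → $77,000.
Rounding difference −$50 applied to Unit 2C → $149,400.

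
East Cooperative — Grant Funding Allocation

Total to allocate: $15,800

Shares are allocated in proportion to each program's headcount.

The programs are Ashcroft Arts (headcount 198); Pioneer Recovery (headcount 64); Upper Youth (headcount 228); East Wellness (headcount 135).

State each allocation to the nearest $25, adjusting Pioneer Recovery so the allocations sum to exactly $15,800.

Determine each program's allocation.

Ashcroft Arts: $5,000 | Pioneer Recovery: $1,600 | Upper Youth: $5,775 | East Wellness: $3,425

Combined headcount = 625.
Pro-rata amounts: Ashcroft Arts 198/625 × $15,800 = 5,005.44; Pioneer Recovery 64/625 × $15,800 = 1,617.92; Upper Youth 228/625 × $15,800 = 5,763.84; East Wellness 135/625 × $15,800 = 3,412.80.
After rounding ($25): Ashcroft Arts $5,000; Pioneer Recovery $1,625; Upper Youth $5,775; East Wellness $3,425. Sum = $15,825.
Difference $15,800 − $15,825 = −$25 applied to Pioneer Recovery: Pioneer Recovery becomes $1,600.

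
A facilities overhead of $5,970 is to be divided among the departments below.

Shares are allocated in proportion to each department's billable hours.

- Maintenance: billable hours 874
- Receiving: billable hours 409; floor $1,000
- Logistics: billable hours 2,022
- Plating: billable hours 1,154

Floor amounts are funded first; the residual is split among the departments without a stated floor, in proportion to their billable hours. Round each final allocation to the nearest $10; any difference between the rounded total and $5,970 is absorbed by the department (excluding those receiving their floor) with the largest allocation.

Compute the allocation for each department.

Maintenance: $1,070 · Receiving: $1,000 · Logistics: $2,480 · Plating: $1,420

Fund the minimums — Receiving $1,000. Remaining pool $4,970.
Remaining pool split over remaining billable hours 4,050: Maintenance 1,072.54 → $1,070; Logistics 2,481.32 → $2,480; Plating 1,416.14 → $1,420.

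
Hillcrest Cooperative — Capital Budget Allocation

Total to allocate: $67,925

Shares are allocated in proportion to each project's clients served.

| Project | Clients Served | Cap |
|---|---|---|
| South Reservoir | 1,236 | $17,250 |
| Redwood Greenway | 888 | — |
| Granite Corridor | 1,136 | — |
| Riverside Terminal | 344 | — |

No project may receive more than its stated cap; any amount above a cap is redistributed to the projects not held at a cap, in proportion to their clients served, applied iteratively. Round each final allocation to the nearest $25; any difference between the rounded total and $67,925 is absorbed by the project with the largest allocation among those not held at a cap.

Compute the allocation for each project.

Combined clients served = 3,604.
Unconstrained shares: South Reservoir 23,295.03; Redwood Greenway 16,736.24; Granite Corridor 21,410.32; Riverside Terminal 6,483.41.
Capped: South Reservoir ($17,250); balance $50,675 reallocated over remaining clients served 2,368.
Remaining shares: Redwood Greenway 19,003.12 → $19,000; Granite Corridor 24,310.30 → $24,300; Riverside Terminal 7,361.57 → $7,350.
Rounding difference +$25 applied to Granite Corridor → $24,325.

South Reservoir: $17,250 · Redwood Greenway: $19,000 · Granite Corridor: $24,325 · Riverside Terminal: $7,350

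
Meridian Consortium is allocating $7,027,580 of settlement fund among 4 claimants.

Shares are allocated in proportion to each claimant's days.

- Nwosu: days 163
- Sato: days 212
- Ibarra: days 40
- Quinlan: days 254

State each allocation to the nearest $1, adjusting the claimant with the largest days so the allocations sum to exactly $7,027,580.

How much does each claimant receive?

Combined days = 669.
Proportional shares: Nwosu 163/669 × $7,027,580 = 1,712,250.43; Sato 212/669 × $7,027,580 = 2,226,976.02; Ibarra 40/669 × $7,027,580 = 420,184.16; Quinlan 254/669 × $7,027,580 = 2,668,169.39.
After rounding ($1): Nwosu $1,712,250; Sato $2,226,976; Ibarra $420,184; Quinlan $2,668,169. Sum = $7,027,579.
Difference $7,027,580 − $7,027,579 = +$1 applied to largest days (Quinlan): Quinlan becomes $2,668,170.

Nwosu: $1,712,250 · Sato: $2,226,976 · Ibarra: $420,184 · Quinlan: $2,668,170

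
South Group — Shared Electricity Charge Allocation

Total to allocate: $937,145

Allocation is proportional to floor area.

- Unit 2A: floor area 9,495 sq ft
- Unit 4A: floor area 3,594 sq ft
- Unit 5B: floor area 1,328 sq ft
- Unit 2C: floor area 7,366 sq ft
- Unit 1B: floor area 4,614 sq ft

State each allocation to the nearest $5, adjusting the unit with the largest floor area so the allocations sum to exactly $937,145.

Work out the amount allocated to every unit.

Unit 2A: $337,095; Unit 4A: $127,595; Unit 5B: $47,145; Unit 2C: $261,505; Unit 1B: $163,805

Total floor area = 26,397.
Pro-rata amounts: Unit 2A 9,495/26,397 × $937,145 = 337,091.02; Unit 4A 3,594/26,397 × $937,145 = 127,594.01; Unit 5B 1,328/26,397 × $937,145 = 47,146.59; Unit 2C 7,366/26,397 × $937,145 = 261,507.37; Unit 1B 4,614/26,397 × $937,145 = 163,806.00.
Rounded to nearest $5: Unit 2A $337,090; Unit 4A $127,595; Unit 5B $47,145; Unit 2C $261,505; Unit 1B $163,805. Sum = $937,140.
Difference $937,145 − $937,140 = +$5 applied to largest floor area (Unit 2A): Unit 2A becomes $337,095.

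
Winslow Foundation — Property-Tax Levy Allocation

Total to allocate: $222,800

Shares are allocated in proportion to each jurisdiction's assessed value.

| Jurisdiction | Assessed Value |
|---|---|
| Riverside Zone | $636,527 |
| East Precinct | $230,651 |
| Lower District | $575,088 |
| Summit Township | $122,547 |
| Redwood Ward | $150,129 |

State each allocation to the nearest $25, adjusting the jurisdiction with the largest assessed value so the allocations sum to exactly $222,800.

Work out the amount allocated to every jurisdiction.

Assessed value total: 1,714,942.
Proportional shares: Riverside Zone 636,527/1,714,942 × $222,800 = 82,695.63; East Precinct 230,651/1,714,942 × $222,800 = 29,965.47; Lower District 575,088/1,714,942 × $222,800 = 74,713.67; Summit Township 122,547/1,714,942 × $222,800 = 15,920.93; Redwood Ward 150,129/1,714,942 × $222,800 = 19,504.30.
Rounded to nearest $25: Riverside Zone $82,700; East Precinct $29,975; Lower District $74,725; Summit Township $15,925; Redwood Ward $19,500. Sum = $222,825.
Difference $222,800 − $222,825 = −$25 applied to largest assessed value (Riverside Zone): Riverside Zone becomes $82,675.

Riverside Zone: $82,675; East Precinct: $29,975; Lower District: $74,725; Summit Township: $15,925; Redwood Ward: $19,500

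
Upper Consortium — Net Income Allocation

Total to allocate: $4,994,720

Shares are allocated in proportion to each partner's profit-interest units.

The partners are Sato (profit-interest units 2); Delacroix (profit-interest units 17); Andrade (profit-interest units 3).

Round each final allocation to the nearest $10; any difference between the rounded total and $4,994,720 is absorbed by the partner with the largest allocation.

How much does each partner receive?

Sato: $454,070 · Delacroix: $3,859,550 · Andrade: $681,100

Total profit-interest units = 22.
Pro-rata amounts: Sato 2/22 × $4,994,720 = 454,065.45; Delacroix 17/22 × $4,994,720 = 3,859,556.36; Andrade 3/22 × $4,994,720 = 681,098.18.
After rounding ($10): Sato $454,070; Delacroix $3,859,560; Andrade $681,100. Sum = $4,994,730.
Difference $4,994,720 − $4,994,730 = −$10 applied to largest allocation (Delacroix): Delacroix becomes $3,859,550.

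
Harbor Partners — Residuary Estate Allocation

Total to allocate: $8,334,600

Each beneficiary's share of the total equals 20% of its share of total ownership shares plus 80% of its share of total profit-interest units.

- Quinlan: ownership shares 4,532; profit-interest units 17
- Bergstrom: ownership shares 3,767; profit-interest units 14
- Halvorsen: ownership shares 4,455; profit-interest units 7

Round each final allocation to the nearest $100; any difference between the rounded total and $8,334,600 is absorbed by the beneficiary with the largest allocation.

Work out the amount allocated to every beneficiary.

Ownership shares total 12,754; profit-interest units total 38.
Composite weights (20% ownership shares + 80% profit-interest units): Quinlan 0.4290; Bergstrom 0.3538; Halvorsen 0.2172.
Raw shares: Quinlan 3,575,232.00; Bergstrom 2,948,852.37; Halvorsen 1,810,515.63.
At nearest $100: Quinlan $3,575,200; Bergstrom $2,948,900; Halvorsen $1,810,500. Sum = $8,334,600.
Rounded total matches; no reconciliation needed.

Quinlan: $3,575,200 | Bergstrom: $2,948,900 | Halvorsen: $1,810,500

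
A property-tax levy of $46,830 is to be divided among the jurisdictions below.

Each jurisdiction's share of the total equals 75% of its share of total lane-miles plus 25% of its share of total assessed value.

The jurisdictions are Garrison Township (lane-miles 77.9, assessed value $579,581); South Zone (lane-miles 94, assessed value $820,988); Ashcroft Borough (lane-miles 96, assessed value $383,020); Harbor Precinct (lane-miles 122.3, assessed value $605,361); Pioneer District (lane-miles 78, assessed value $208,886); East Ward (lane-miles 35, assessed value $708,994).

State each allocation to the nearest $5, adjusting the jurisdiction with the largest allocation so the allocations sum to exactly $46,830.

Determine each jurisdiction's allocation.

Totals — lane-miles 503.2, assessed value 3,306,830.
Blended shares (75% lane-miles + 25% assessed value): Garrison Township 0.1599; South Zone 0.2022; Ashcroft Borough 0.1720; Harbor Precinct 0.2280; Pioneer District 0.1320; East Ward 0.1058.
Unrounded shares: Garrison Township 7,489.24; South Zone 9,467.67; Ashcroft Borough 8,056.68; Harbor Precinct 10,679.55; Pioneer District 6,183.81; East Ward 4,953.06.
After rounding ($5): Garrison Township $7,490; South Zone $9,470; Ashcroft Borough $8,055; Harbor Precinct $10,680; Pioneer District $6,185; East Ward $4,955. Sum = $46,835.
Difference $46,830 − $46,835 = −$5 applied to largest allocation (Harbor Precinct): Harbor Precinct becomes $10,675.

Garrison Township: $7,490; South Zone: $9,470; Ashcroft Borough: $8,055; Harbor Precinct: $10,675; Pioneer District: $6,185; East Ward: $4,955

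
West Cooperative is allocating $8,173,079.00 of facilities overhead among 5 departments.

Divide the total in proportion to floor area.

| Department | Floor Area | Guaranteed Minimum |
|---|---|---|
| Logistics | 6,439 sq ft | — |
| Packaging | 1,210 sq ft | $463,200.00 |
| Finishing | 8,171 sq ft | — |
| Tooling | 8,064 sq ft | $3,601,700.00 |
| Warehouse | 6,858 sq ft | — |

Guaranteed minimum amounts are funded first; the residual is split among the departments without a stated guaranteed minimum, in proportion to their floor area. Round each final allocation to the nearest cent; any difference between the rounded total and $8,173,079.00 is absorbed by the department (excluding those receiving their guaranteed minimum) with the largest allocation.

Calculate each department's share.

Logistics: $1,232,185.79; Packaging: $463,200.00; Finishing: $1,563,626.36; Tooling: $3,601,700.00; Warehouse: $1,312,366.85

Minimums first: Packaging $463,200.00; Tooling $3,601,700.00. Balance $4,108,179.00.
Balance split over remaining floor area 21,468: Logistics 1,232,185.7919 → $1,232,185.79; Finishing 1,563,626.3559 → $1,563,626.36; Warehouse 1,312,366.8522 → $1,312,366.85.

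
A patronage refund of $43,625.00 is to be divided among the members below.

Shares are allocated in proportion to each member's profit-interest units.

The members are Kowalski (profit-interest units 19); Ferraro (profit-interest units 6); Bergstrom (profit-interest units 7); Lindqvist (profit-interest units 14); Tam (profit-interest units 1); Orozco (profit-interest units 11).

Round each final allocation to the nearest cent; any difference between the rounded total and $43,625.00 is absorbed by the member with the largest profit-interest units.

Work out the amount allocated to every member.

Kowalski: $14,290.94 · Ferraro: $4,512.93 · Bergstrom: $5,265.09 · Lindqvist: $10,530.17 · Tam: $752.16 · Orozco: $8,273.71

Combined profit-interest units = 19 + 6 + 7 + 14 + 1 + 11 = 58.
Pro-rata amounts: Kowalski 14,290.9483; Ferraro 4,512.9310; Bergstrom 5,265.0862; Lindqvist 10,530.1724; Tam 752.1552; Orozco 8,273.7069.
At nearest cent: Kowalski $14,290.95; Ferraro $4,512.93; Bergstrom $5,265.09; Lindqvist $10,530.17; Tam $752.16; Orozco $8,273.71. Sum = $43,625.01.
Difference $43,625.00 − $43,625.01 = −$0.01 applied to largest profit-interest units (Kowalski): Kowalski becomes $14,290.94.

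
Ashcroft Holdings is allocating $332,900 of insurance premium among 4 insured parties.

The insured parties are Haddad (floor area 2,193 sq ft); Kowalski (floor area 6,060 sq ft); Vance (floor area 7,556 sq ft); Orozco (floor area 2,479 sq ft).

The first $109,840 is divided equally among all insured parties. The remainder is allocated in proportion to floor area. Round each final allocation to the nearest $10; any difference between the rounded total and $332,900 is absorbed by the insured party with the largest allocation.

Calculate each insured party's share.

Equal tier: $109,840 ÷ 4 = $27,460 apiece.
Remainder $223,060 by floor area (total 18,288): Haddad 26,748.17 → $26,750; Kowalski 73,914.24 → $73,910; Vance 92,161.05 → $92,160; Orozco 30,236.53 → $30,240.
Totals: Haddad $27,460 + $26,750 = $54,210; Kowalski $27,460 + $73,910 = $101,370; Vance $27,460 + $92,160 = $119,620; Orozco $27,460 + $30,240 = $57,700.

Haddad: $54,210; Kowalski: $101,370; Vance: $119,620; Orozco: $57,700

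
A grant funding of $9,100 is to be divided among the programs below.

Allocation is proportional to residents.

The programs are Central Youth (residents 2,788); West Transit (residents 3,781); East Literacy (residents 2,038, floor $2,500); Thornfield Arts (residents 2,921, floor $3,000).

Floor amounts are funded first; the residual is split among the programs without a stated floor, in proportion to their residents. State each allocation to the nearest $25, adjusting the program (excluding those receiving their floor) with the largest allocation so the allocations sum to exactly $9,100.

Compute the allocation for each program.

Fund the minimums — East Literacy $2,500; Thornfield Arts $3,000. Remaining pool $3,600.
Remaining pool split over remaining residents 6,569: Central Youth 1,527.90 → $1,525; West Transit 2,072.10 → $2,075.

Central Youth: $1,525 | West Transit: $2,075 | East Literacy: $2,500 | Thornfield Arts: $3,000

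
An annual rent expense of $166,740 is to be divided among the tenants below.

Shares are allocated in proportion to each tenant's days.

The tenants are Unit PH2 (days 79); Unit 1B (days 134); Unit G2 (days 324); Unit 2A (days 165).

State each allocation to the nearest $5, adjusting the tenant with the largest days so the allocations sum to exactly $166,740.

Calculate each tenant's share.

Total days = 79 + 134 + 324 + 165 = 702.
Unrounded shares: Unit PH2 18,764.19; Unit 1B 31,827.86; Unit G2 76,956.92; Unit 2A 39,191.03.
After rounding ($5): Unit PH2 $18,765; Unit 1B $31,830; Unit G2 $76,955; Unit 2A $39,190. Sum = $166,740.
No rounding difference to absorb.

Unit PH2: $18,765 · Unit 1B: $31,830 · Unit G2: $76,955 · Unit 2A: $39,190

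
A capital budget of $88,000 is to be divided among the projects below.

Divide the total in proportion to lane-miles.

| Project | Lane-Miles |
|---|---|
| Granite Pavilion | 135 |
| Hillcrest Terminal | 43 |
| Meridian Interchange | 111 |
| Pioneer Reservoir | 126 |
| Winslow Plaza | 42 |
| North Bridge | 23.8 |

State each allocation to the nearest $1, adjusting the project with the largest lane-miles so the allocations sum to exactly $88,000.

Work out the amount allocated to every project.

Granite Pavilion: $24,709 · Hillcrest Terminal: $7,870 · Meridian Interchange: $20,316 · Pioneer Reservoir: $23,062 · Winslow Plaza: $7,687 · North Bridge: $4,356

Combined lane-miles = 135 + 43 + 111 + 126 + 42 + 23.8 = 480.8.
Pro-rata amounts: Granite Pavilion 24,708.82; Hillcrest Terminal 7,870.22; Meridian Interchange 20,316.14; Pioneer Reservoir 23,061.56; Winslow Plaza 7,687.19; North Bridge 4,356.07.
After rounding ($1): Granite Pavilion $24,709; Hillcrest Terminal $7,870; Meridian Interchange $20,316; Pioneer Reservoir $23,062; Winslow Plaza $7,687; North Bridge $4,356. Sum = $88,000.
Sum already equals the total — no adjustment.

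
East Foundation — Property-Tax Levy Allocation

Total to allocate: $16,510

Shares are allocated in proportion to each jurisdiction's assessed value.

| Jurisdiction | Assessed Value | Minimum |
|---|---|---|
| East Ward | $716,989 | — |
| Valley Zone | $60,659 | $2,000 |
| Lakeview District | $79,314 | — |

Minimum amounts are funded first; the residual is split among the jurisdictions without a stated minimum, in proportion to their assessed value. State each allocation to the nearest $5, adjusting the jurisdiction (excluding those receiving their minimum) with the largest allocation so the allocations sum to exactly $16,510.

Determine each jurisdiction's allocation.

Fund the minimums — Valley Zone $2,000. Remaining pool $14,510.
Remaining pool split over remaining assessed value 796,303: East Ward 13,064.76 → $13,065; Lakeview District 1,445.24 → $1,445.

East Ward: $13,065 · Valley Zone: $2,000 · Lakeview District: $1,445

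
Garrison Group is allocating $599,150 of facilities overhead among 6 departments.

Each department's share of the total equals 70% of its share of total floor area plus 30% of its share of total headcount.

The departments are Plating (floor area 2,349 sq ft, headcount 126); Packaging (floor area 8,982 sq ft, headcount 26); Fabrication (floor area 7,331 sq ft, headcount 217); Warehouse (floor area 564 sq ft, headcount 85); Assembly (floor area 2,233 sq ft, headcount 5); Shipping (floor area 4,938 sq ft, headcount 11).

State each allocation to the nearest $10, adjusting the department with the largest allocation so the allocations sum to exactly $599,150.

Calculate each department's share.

Floor area total 26,397; headcount total 470.
Composite weights (70% floor area + 30% headcount): Plating 0.1427; Packaging 0.2548; Fabrication 0.3329; Warehouse 0.0692; Assembly 0.0624; Shipping 0.1380.
Proportional shares: Plating 85,508.71; Packaging 152,652.58; Fabrication 199,466.21; Warehouse 41,468.11; Assembly 37,390.89; Shipping 82,663.51.
After rounding ($10): Plating $85,510; Packaging $152,650; Fabrication $199,470; Warehouse $41,470; Assembly $37,390; Shipping $82,660. Sum = $599,150.
Rounded total matches; no reconciliation needed.

Plating: $85,510 | Packaging: $152,650 | Fabrication: $199,470 | Warehouse: $41,470 | Assembly: $37,390 | Shipping: $82,660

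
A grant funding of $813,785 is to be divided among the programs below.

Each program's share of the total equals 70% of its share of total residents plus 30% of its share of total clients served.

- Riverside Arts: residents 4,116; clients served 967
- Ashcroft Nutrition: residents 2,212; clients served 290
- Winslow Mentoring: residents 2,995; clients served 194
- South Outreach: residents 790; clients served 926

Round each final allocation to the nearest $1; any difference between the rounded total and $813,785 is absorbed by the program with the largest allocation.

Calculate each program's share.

Totals — residents 10,113, clients served 2,377.
Blended shares (70% residents + 30% clients served): Riverside Arts 0.4069; Ashcroft Nutrition 0.1897; Winslow Mentoring 0.2318; South Outreach 0.1716.
Proportional shares: Riverside Arts 331,165.91; Ashcroft Nutrition 154,383.65; Winslow Mentoring 188,628.91; South Outreach 139,606.52.
After rounding ($1): Riverside Arts $331,166; Ashcroft Nutrition $154,384; Winslow Mentoring $188,629; South Outreach $139,607. Sum = $813,786.
Difference $813,785 − $813,786 = −$1 applied to largest allocation (Riverside Arts): Riverside Arts becomes $331,165.

Riverside Arts: $331,165 | Ashcroft Nutrition: $154,384 | Winslow Mentoring: $188,629 | South Outreach: $139,607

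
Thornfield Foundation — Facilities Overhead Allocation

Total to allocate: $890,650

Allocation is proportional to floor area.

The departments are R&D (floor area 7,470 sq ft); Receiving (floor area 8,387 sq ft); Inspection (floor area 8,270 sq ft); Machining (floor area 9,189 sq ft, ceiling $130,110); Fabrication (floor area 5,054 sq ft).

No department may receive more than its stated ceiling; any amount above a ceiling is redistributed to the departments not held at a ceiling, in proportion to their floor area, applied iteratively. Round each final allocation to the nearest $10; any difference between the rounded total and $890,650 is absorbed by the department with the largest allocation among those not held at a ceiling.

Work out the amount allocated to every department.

R&D: $194,690 · Receiving: $218,590 · Inspection: $215,540 · Machining: $130,110 · Fabrication: $131,720

Combined floor area = 38,370.
Pro-rata shares before constraints: R&D 173,394.72; Receiving 194,680.26; Inspection 191,964.44; Machining 213,296.40; Fabrication 117,314.18.
Cap binds for Machining ($130,110); residual $760,540 reallocated over remaining floor area 29,181.
Redistributed shares: R&D 194,689.48 → $194,690; Receiving 218,589.12 → $218,590; Inspection 215,539.76 → $215,540; Fabrication 131,721.64 → $131,720.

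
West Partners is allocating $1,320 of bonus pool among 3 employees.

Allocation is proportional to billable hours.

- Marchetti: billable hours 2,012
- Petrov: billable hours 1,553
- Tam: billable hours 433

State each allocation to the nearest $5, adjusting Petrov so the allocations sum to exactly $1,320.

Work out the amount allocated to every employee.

Marchetti: $665 · Petrov: $510 · Tam: $145

Sum of billable hours: 3,998.
Proportional shares: Marchetti 2,012/3,998 × $1,320 = 664.29; Petrov 1,553/3,998 × $1,320 = 512.75; Tam 433/3,998 × $1,320 = 142.96.
Rounded to nearest $5: Marchetti $665; Petrov $515; Tam $145. Sum = $1,325.
Difference $1,320 − $1,325 = −$5 applied to Petrov: Petrov becomes $510.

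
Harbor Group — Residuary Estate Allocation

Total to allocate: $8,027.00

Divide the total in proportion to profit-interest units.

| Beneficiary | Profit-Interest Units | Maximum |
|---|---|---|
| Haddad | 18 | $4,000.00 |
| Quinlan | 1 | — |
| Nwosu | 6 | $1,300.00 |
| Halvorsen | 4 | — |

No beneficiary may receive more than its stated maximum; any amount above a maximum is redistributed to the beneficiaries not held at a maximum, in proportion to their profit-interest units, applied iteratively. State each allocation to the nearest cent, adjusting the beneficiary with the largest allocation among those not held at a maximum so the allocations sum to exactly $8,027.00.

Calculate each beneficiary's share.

Total profit-interest units = 29.
Pro-rata shares before constraints: Haddad 4,982.2759; Quinlan 276.7931; Nwosu 1,660.7586; Halvorsen 1,107.1724.
Capped: Haddad ($4,000.00), Nwosu ($1,300.00); balance $2,727.00 reallocated over remaining profit-interest units 5.
Redistributed shares: Quinlan 545.4000 → $545.40; Halvorsen 2,181.6000 → $2,181.60.

Haddad: $4,000.00 | Quinlan: $545.40 | Nwosu: $1,300.00 | Halvorsen: $2,181.60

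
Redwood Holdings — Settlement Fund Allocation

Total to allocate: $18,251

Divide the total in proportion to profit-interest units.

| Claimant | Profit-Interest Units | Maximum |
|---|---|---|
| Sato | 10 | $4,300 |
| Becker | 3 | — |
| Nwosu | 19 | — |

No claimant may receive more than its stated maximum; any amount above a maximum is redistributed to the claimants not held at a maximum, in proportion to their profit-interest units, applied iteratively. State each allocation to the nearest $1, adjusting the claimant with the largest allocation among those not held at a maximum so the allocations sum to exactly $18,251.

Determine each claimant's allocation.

Sato: $4,300 | Becker: $1,902 | Nwosu: $12,049

Profit-interest units total: 32.
Unconstrained shares: Sato 5,703.44; Becker 1,711.03; Nwosu 10,836.53.
Held at cap: Sato ($4,300); balance $13,951 reallocated over remaining profit-interest units 22.
Remaining shares: Becker 1,902.41 → $1,902; Nwosu 12,048.59 → $12,049.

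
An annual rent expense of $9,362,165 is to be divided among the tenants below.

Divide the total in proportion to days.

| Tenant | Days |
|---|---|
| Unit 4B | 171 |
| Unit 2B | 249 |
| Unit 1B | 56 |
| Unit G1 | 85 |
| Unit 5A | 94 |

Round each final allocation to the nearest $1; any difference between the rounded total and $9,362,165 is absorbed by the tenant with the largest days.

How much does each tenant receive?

Days total: 171 + 249 + 56 + 85 + 94 = 655.
Unrounded shares: Unit 4B 2,444,168.27; Unit 2B 3,559,052.04; Unit 1B 800,429.37; Unit G1 1,214,937.44; Unit 5A 1,343,577.88.
At nearest $1: Unit 4B $2,444,168; Unit 2B $3,559,052; Unit 1B $800,429; Unit G1 $1,214,937; Unit 5A $1,343,578. Sum = $9,362,164.
Difference $9,362,165 − $9,362,164 = +$1 applied to largest days (Unit 2B): Unit 2B becomes $3,559,053.

Unit 4B: $2,444,168 | Unit 2B: $3,559,053 | Unit 1B: $800,429 | Unit G1: $1,214,937 | Unit 5A: $1,343,578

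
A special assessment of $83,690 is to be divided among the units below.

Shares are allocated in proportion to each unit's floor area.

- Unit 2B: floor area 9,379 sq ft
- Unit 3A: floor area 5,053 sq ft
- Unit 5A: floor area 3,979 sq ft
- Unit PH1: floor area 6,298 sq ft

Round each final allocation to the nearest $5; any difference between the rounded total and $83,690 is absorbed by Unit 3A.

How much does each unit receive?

Unit 2B: $31,765 · Unit 3A: $17,120 · Unit 5A: $13,475 · Unit PH1: $21,330

Total floor area = 24,709.
Unrounded shares: Unit 2B 9,379/24,709 × $83,690 = 31,766.91; Unit 3A 5,053/24,709 × $83,690 = 17,114.64; Unit 5A 3,979/24,709 × $83,690 = 13,476.97; Unit PH1 6,298/24,709 × $83,690 = 21,331.48.
At nearest $5: Unit 2B $31,765; Unit 3A $17,115; Unit 5A $13,475; Unit PH1 $21,330. Sum = $83,685.
Difference $83,690 − $83,685 = +$5 applied to Unit 3A: Unit 3A becomes $17,120.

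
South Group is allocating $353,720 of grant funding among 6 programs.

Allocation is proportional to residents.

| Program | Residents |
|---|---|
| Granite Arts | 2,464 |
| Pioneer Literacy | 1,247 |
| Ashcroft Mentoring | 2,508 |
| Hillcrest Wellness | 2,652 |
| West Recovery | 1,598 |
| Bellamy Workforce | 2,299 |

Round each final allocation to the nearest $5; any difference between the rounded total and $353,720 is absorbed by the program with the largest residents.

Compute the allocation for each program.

Sum of residents: 12,768.
Raw shares: Granite Arts 2,464/12,768 × $353,720 = 68,261.75; Pioneer Literacy 1,247/12,768 × $353,720 = 34,546.43; Ashcroft Mentoring 2,508/12,768 × $353,720 = 69,480.71; Hillcrest Wellness 2,652/12,768 × $353,720 = 73,470.04; West Recovery 1,598/12,768 × $353,720 = 44,270.41; Bellamy Workforce 2,299/12,768 × $353,720 = 63,690.65.
Rounded to nearest $5: Granite Arts $68,260; Pioneer Literacy $34,545; Ashcroft Mentoring $69,480; Hillcrest Wellness $73,470; West Recovery $44,270; Bellamy Workforce $63,690. Sum = $353,715.
Difference $353,720 − $353,715 = +$5 applied to largest residents (Hillcrest Wellness): Hillcrest Wellness becomes $73,475.

Granite Arts: $68,260; Pioneer Literacy: $34,545; Ashcroft Mentoring: $69,480; Hillcrest Wellness: $73,475; West Recovery: $44,270; Bellamy Workforce: $63,690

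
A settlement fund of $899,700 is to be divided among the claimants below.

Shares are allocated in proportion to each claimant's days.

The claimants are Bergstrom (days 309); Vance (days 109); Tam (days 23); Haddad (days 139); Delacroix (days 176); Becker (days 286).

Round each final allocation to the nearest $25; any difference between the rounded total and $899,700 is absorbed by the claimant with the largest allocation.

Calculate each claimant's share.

Bergstrom: $266,775 · Vance: $94,125 · Tam: $19,850 · Haddad: $120,025 · Delacroix: $151,975 · Becker: $246,950

Total days = 1,042.
Proportional shares: Bergstrom 309/1,042 × $899,700 = 266,801.63; Vance 109/1,042 × $899,700 = 94,114.49; Tam 23/1,042 × $899,700 = 19,859.02; Haddad 139/1,042 × $899,700 = 120,017.56; Delacroix 176/1,042 × $899,700 = 151,964.68; Becker 286/1,042 × $899,700 = 246,942.61.
At nearest $25: Bergstrom $266,800; Vance $94,125; Tam $19,850; Haddad $120,025; Delacroix $151,975; Becker $246,950. Sum = $899,725.
Difference $899,700 − $899,725 = −$25 applied to largest allocation (Bergstrom): Bergstrom becomes $266,775.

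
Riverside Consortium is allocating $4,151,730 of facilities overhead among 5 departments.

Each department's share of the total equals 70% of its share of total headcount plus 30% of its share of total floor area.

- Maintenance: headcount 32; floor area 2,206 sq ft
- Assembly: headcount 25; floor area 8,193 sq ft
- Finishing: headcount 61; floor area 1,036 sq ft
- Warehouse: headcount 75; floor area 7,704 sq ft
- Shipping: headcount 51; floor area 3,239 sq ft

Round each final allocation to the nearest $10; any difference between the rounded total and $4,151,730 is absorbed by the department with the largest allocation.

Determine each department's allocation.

Headcount total 244; floor area total 22,378.
Blended shares (70% headcount + 30% floor area): Maintenance 0.1214; Assembly 0.1816; Finishing 0.1889; Warehouse 0.3184; Shipping 0.1897.
Pro-rata amounts: Maintenance 503,924.40; Assembly 753,775.08; Finishing 784,214.64; Warehouse 1,322,093.27; Shipping 787,722.62.
Rounded to nearest $10: Maintenance $503,920; Assembly $753,780; Finishing $784,210; Warehouse $1,322,090; Shipping $787,720. Sum = $4,151,720.
Difference $4,151,730 − $4,151,720 = +$10 applied to largest allocation (Warehouse): Warehouse becomes $1,322,100.

Maintenance: $503,920 · Assembly: $753,780 · Finishing: $784,210 · Warehouse: $1,322,100 · Shipping: $787,720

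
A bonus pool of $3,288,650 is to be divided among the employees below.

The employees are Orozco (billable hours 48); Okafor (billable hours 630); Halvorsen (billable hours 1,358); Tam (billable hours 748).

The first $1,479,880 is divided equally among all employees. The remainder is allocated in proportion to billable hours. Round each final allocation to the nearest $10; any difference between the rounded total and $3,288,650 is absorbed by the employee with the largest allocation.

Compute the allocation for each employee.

Equal tier: $1,479,880 ÷ 4 = $369,970 apiece.
Remainder $1,808,770 by billable hours (total 2,784): Orozco 31,185.69 → $31,190; Okafor 409,312.18 → $409,310; Halvorsen 882,295.14 → $882,300; Tam 485,977.00 → $485,980.
Rounding difference −$10 on remainder applied to Halvorsen.
Totals: Orozco $369,970 + $31,190 = $401,160; Okafor $369,970 + $409,310 = $779,280; Halvorsen $369,970 + $882,290 = $1,252,260; Tam $369,970 + $485,980 = $855,950.

Orozco: $401,160 · Okafor: $779,280 · Halvorsen: $1,252,260 · Tam: $855,950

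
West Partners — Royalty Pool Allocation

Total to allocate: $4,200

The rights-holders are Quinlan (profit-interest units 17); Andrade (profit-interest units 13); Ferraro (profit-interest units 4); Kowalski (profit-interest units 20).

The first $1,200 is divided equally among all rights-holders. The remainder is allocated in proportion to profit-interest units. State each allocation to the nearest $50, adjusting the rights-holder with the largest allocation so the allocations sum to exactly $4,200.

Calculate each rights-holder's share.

Quinlan: $1,250 · Andrade: $1,000 · Ferraro: $500 · Kowalski: $1,450

First tranche $1,200 split equally: $300 each.
Remainder $3,000 by profit-interest units (total 54): Quinlan 944.44 → $950; Andrade 722.22 → $700; Ferraro 222.22 → $200; Kowalski 1,111.11 → $1,100.
Rounding difference +$50 on remainder applied to Kowalski.
Totals: Quinlan $300 + $950 = $1,250; Andrade $300 + $700 = $1,000; Ferraro $300 + $200 = $500; Kowalski $300 + $1,150 = $1,450.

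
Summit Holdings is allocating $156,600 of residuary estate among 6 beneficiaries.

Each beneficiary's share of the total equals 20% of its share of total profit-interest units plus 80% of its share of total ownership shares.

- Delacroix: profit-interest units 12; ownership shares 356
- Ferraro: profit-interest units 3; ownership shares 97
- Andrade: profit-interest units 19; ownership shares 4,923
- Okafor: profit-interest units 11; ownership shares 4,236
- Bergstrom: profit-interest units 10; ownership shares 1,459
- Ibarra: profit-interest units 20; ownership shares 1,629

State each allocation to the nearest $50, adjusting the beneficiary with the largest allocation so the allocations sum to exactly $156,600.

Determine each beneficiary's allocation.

Delacroix: $8,500 | Ferraro: $2,200 | Andrade: $56,550 | Okafor: $46,400 | Bergstrom: $18,550 | Ibarra: $24,400

Totals — profit-interest units 75, ownership shares 12,700.
Blended shares (20% profit-interest units + 80% ownership shares): Delacroix 0.0544; Ferraro 0.0141; Andrade 0.3608; Okafor 0.2962; Bergstrom 0.1186; Ibarra 0.1559.
Proportional shares: Delacroix 8,522.99; Ferraro 2,209.66; Andrade 56,497.66; Okafor 46,379.91; Bergstrom 18,568.40; Ibarra 24,421.38.
At nearest $50: Delacroix $8,500; Ferraro $2,200; Andrade $56,500; Okafor $46,400; Bergstrom $18,550; Ibarra $24,400. Sum = $156,550.
Difference $156,600 − $156,550 = +$50 applied to largest allocation (Andrade): Andrade becomes $56,550.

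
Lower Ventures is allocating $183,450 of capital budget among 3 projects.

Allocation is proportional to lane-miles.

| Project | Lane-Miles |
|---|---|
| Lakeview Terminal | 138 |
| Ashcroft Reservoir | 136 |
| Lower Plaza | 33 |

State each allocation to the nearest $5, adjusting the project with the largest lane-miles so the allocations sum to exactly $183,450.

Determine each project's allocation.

Lakeview Terminal: $82,460; Ashcroft Reservoir: $81,270; Lower Plaza: $19,720

Total lane-miles = 307.
Raw shares: Lakeview Terminal 138/307 × $183,450 = 82,462.87; Ashcroft Reservoir 136/307 × $183,450 = 81,267.75; Lower Plaza 33/307 × $183,450 = 19,719.38.
At nearest $5: Lakeview Terminal $82,465; Ashcroft Reservoir $81,270; Lower Plaza $19,720. Sum = $183,455.
Difference $183,450 − $183,455 = −$5 applied to largest lane-miles (Lakeview Terminal): Lakeview Terminal becomes $82,460.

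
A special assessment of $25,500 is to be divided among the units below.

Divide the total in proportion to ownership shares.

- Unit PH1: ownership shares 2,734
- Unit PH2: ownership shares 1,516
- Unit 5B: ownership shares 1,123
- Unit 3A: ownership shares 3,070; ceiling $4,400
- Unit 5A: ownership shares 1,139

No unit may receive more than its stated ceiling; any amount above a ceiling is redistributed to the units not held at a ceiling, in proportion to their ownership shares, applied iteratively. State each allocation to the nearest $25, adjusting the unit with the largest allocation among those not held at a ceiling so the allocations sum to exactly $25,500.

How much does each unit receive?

Combined ownership shares = 9,582.
Proportional shares (ignoring caps): Unit PH1 7,275.83; Unit PH2 4,034.44; Unit 5B 2,988.57; Unit 3A 8,170.01; Unit 5A 3,031.15.
Cap binds for Unit 3A ($4,400); remaining pool $21,100 reallocated over remaining ownership shares 6,512.
Redistributed shares: Unit PH1 8,858.63 → $8,850; Unit PH2 4,912.10 → $4,900; Unit 5B 3,638.71 → $3,650; Unit 5A 3,690.56 → $3,700.

Unit PH1: $8,850; Unit PH2: $4,900; Unit 5B: $3,650; Unit 3A: $4,400; Unit 5A: $3,700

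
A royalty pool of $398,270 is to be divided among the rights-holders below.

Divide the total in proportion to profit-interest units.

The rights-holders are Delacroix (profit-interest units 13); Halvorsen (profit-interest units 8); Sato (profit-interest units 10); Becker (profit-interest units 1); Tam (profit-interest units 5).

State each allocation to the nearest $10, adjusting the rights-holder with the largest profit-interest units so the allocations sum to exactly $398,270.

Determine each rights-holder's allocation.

Sum of profit-interest units: 37.
Proportional shares: Delacroix 13/37 × $398,270 = 139,932.70; Halvorsen 8/37 × $398,270 = 86,112.43; Sato 10/37 × $398,270 = 107,640.54; Becker 1/37 × $398,270 = 10,764.05; Tam 5/37 × $398,270 = 53,820.27.
After rounding ($10): Delacroix $139,930; Halvorsen $86,110; Sato $107,640; Becker $10,760; Tam $53,820. Sum = $398,260.
Difference $398,270 − $398,260 = +$10 applied to largest profit-interest units (Delacroix): Delacroix becomes $139,940.

Delacroix: $139,940; Halvorsen: $86,110; Sato: $107,640; Becker: $10,760; Tam: $53,820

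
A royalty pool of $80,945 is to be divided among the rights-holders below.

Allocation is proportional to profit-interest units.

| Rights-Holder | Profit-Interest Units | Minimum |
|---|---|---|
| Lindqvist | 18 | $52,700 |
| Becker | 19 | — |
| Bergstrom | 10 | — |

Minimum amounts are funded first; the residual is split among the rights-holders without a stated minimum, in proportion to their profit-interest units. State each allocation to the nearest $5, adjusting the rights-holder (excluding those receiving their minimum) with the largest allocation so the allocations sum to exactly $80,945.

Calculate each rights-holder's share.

Lindqvist: $52,700; Becker: $18,505; Bergstrom: $9,740

Minimums first: Lindqvist $52,700. Remaining pool $28,245.
Remaining pool split over remaining profit-interest units 29: Becker 18,505.34 → $18,505; Bergstrom 9,739.66 → $9,740.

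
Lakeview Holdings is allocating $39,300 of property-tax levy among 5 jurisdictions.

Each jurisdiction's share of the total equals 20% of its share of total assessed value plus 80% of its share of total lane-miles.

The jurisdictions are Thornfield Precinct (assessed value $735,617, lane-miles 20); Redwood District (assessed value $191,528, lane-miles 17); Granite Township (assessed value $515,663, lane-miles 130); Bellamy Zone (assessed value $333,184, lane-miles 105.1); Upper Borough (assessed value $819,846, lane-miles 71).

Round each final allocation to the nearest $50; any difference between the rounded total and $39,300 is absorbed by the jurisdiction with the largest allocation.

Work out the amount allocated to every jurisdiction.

Thornfield Precinct: $4,050; Redwood District: $2,150; Granite Township: $13,450; Bellamy Zone: $10,650; Upper Borough: $9,000

Assessed value total 2,595,838; lane-miles total 343.1.
Composite weights (20% assessed value + 80% lane-miles): Thornfield Precinct 0.1033; Redwood District 0.0544; Granite Township 0.3428; Bellamy Zone 0.2707; Upper Borough 0.2287.
Unrounded shares: Thornfield Precinct 4,060.09; Redwood District 2,137.73; Granite Township 13,473.95; Bellamy Zone 10,639.70; Upper Borough 8,988.52.
At nearest $50: Thornfield Precinct $4,050; Redwood District $2,150; Granite Township $13,450; Bellamy Zone $10,650; Upper Borough $9,000. Sum = $39,300.
No rounding difference to absorb.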